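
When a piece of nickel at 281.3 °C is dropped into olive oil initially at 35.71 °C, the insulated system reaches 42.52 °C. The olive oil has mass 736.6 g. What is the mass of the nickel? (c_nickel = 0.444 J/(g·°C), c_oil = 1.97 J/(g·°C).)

m ≈ 93.2 g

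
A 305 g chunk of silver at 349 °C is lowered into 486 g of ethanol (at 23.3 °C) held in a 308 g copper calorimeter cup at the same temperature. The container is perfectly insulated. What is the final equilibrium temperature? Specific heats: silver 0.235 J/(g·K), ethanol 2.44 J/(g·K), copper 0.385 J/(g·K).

Net heat exchanged in the isolated system is zero:
305×0.235×(T − 349) + 486×2.44×(T − 23.3) + 308×0.385×(T − 23.3) = 0
(71.67 + 1185.8 + 118.58) T = 71.67×349 + 1185.8×23.3 + 118.58×23.3
T = 55408 / 1376.1 = 40.3 °C

T_f ≈ 40.3 °C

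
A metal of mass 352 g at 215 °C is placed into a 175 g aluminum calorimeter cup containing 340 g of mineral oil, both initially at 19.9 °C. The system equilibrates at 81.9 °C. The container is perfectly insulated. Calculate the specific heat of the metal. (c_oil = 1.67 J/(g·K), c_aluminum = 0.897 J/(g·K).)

Net heat exchanged in the isolated system is zero:
352·c·(81.9 − 215) + 340·1.67·(81.9 − 19.9) + 175·0.897·(81.9 − 19.9) = 0
-46851 c = -44936
c = -44936/-46851 ≈ 0.9591 J/(g·K)

c ≈ 0.959 J/(g·K)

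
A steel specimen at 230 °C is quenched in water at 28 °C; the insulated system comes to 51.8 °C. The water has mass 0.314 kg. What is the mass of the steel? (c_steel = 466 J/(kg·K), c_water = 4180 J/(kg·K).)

Heat lost by the steel = heat gained by the water:
m·466·(230 − 51.8) = 0.314·4180·(51.8 − 28)
83041 m = 31238  ⇒  m ≈ 0.3762 kg

m ≈ 0.376 kg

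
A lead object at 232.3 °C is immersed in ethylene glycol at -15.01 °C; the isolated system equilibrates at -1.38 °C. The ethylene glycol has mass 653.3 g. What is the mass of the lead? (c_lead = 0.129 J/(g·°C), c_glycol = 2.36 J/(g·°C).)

|Q_lead| = |Q_glycol|:
m×0.129×(232.3 − -1.38) = 653.3×2.36×(-1.38 − (-15.01))
30.14 m = 21015  ⇒  m ≈ 697.1 g

m ≈ 697 g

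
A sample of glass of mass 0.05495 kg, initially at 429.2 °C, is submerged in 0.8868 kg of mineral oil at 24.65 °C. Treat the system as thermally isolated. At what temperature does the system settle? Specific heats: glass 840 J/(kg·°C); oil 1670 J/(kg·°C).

T_f ≈ 36.9 °C

With ΣQ=0 the equilibrium temperature is the m·c-weighted mean:
T_f = (46.16·429.2 + 1481·24.65) / (46.16 + 1481)
    = 56317 / 1527.1 ≈ 36.88 °C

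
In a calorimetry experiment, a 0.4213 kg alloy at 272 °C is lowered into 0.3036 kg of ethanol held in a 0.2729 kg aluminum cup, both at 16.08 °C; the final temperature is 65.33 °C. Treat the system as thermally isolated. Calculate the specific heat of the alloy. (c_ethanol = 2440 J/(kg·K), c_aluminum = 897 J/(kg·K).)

Conservation of energy gives ΣQ = 0:
0.4213·c·(65.33 − 272) + 0.3036·2440·(65.33 − 16.08) + 0.2729·897·(65.33 − 16.08) = 0
-87.07 c = -48540
c = -48540/-87.07 ≈ 557.5 J/(kg·K)

c ≈ 557 J/(kg·K)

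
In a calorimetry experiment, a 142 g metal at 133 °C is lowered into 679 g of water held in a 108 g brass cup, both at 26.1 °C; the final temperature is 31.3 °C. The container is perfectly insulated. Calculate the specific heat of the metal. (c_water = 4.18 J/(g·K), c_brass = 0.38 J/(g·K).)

Net heat exchanged in the isolated system is zero:
142×c×(31.3 − 133) + 679×4.18×(31.3 − 26.1) + 108×0.38×(31.3 − 26.1) = 0
-14441 c = -14972
c = -14972/-14441 ≈ 1.037 J/(g·K)

c ≈ 1.04 J/(g·K)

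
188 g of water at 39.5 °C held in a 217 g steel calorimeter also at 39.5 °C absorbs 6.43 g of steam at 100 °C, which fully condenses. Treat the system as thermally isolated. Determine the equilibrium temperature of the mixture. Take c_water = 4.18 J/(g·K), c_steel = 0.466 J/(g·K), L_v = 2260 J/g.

Energy conservation, ΣQ = 0:
latent heat released on condensation: 6.43×2260 = 14532; condensate cools 100→T: 6.43×4.18×(T − 100) = 26.88(T − 100); original water: 785.84(T − 39.5); steel cup: 217×0.466×(T − 39.5) = 101.12(T − 39.5)
913.84 T = 14532 + 2687.7 + 35035 = 52255
T ≈ 57.18 °C (< 100 °C, so full condensation is consistent).

T_f ≈ 57.2 °C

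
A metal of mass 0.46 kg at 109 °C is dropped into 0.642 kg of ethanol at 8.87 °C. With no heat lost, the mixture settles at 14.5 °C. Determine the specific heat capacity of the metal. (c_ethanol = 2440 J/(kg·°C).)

c ≈ 203 J/(kg·°C)

Heat lost by the metal = heat gained by the ethanol:
0.46×c×(109 − 14.5) = 0.642×2440×(14.5 − 8.87)
43.47 c = 8819.3  ⇒  c ≈ 202.9 J/(kg·°C)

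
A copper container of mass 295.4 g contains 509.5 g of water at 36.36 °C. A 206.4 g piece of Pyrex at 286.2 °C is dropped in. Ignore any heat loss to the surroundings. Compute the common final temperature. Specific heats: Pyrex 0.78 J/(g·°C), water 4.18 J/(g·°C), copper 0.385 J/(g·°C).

T_f ≈ 53.1 °C

Conservation of energy gives ΣQ = 0:
206.4×0.78×(T − 286.2) + 509.5×4.18×(T − 36.36) + 295.4×0.385×(T − 36.36) = 0
2404.4 T = 127647
T = 127647/2404.4 ≈ 53.09 °C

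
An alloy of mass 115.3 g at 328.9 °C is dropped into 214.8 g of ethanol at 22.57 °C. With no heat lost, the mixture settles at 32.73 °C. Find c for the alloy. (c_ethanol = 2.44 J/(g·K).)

Conservation of energy gives ΣQ = 0:
115.3×c×(32.73 − 328.9) + 214.8×2.44×(32.73 − 22.57) = 0
-34148 c = -5325
c = -5325/-34148 ≈ 0.1559 J/(g·K)

c ≈ 0.156 J/(g·K)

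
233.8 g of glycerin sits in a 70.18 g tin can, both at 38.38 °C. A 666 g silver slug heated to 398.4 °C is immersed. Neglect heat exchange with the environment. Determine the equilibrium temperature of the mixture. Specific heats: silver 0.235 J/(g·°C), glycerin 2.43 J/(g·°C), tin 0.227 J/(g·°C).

T_f ≈ 114.5 °C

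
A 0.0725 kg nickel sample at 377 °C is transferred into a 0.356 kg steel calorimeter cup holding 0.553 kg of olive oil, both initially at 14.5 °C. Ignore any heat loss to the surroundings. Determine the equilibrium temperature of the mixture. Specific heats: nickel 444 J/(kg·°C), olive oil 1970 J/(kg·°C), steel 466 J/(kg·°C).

T_f ≈ 23.6 °C

Net heat exchanged in the isolated system is zero:
0.0725*444*(T − 377) + 0.553*1970*(T − 14.5) + 0.356*466*(T − 14.5) = 0
32.19(T − 377) + 1089.4(T − 14.5) + 165.9(T − 14.5) = 0
1287.5 T = 30338
T ≈ 23.56 °C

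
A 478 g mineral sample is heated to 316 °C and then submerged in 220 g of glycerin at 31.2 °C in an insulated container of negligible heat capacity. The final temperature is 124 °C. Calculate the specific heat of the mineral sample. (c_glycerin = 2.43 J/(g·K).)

Heat lost by the mineral sample = heat gained by the glycerin:
478·c·(316 − 124) = 220·2.43·(124 − 31.2)
91776 c = 49611  ⇒  c ≈ 0.5406 J/(g·K)

c ≈ 0.541 J/(g·K)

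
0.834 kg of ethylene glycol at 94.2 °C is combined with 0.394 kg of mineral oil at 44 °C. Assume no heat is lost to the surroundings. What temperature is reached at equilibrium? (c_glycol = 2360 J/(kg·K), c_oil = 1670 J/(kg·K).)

Heat gained plus heat lost sum to zero:
0.834×2360×(T − 94.2) + 0.394×1670×(T − 44) = 0
1968.2(T − 94.2) + 657.98(T − 44) = 0
(1968.2 + 657.98) T = 1968.2×94.2 + 657.98×44
T ≈ 81.62 °C

T_f ≈ 81.6 °C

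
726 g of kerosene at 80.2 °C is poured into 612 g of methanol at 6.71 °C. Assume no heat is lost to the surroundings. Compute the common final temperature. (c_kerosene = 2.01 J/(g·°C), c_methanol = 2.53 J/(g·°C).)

T_f ≈ 42.4 °C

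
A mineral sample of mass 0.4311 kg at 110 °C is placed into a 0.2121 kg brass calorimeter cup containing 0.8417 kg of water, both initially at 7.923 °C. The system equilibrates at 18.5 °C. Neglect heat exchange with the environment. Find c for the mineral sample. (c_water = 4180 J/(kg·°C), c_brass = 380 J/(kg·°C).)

c ≈ 965 J/(kg·°C)

Taking heat into each body as positive, Σ m c ΔT = 0:
0.4311·c·(18.5 − 110) + 0.8417·4180·(18.5 − 7.923) + 0.2121·380·(18.5 − 7.923) = 0
-39.45 c = -38066
c = -38066/-39.45 ≈ 965 J/(kg·°C)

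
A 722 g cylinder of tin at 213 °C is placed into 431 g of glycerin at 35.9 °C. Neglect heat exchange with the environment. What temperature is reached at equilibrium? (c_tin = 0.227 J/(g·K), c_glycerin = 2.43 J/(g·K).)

T_f = Σ m_i c_i T_i / Σ m_i c_i:
T_f = (163.89*213 + 1047.3*35.9) / (163.89 + 1047.3)
    = 72509 / 1211.2 ≈ 59.86 °C

T_f ≈ 59.9 °C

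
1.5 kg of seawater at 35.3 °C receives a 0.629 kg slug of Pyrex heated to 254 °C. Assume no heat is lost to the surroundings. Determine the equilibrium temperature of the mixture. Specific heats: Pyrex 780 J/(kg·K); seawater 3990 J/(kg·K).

|Q_Pyrex| = |Q_seawater|:
0.629*780*(254 − T) = 1.5*3990*(T − 35.3)
490.62(254 − T) = 5985(T − 35.3)
6475.6 T = 335888  ⇒  T ≈ 51.87 °C

T_f ≈ 51.9 °C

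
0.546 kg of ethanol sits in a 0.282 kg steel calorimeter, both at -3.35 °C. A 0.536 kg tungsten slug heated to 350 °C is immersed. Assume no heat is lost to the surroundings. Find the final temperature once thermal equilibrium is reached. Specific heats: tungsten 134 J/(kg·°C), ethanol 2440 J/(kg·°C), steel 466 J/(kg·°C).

Heat gained plus heat lost sum to zero:
0.536·134·(T − 350) + 0.546·2440·(T − (-3.35)) + 0.282·466·(T − (-3.35)) = 0
1535.5 T = 20235
T ≈ 13.18 °C

T_f ≈ 13.2 °C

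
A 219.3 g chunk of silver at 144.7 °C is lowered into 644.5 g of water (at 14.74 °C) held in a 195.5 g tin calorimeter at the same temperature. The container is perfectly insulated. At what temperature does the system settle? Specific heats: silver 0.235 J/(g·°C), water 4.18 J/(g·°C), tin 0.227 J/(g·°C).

Let T be the final temperature. ΣQ_i = 0:
219.3×0.235×(T − 144.7) + 644.5×4.18×(T − 14.74) + 195.5×0.227×(T − 14.74) = 0
51.54(T − 144.7) + 2694(T − 14.74) + 44.38(T − 14.74) = 0
2789.9 T = 47821
T ≈ 17.14 °C

T_f ≈ 17.1 °C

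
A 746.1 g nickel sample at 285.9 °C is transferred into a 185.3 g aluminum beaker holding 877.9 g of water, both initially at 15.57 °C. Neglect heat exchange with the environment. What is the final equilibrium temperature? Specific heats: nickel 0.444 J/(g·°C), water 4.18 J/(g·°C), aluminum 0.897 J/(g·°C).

T_f ≈ 37.1 °C

Heat gained plus heat lost sum to zero:
746.1·0.444·(T − 285.9) + 877.9·4.18·(T − 15.57) + 185.3·0.897·(T − 15.57) = 0
331.27(T − 285.9) + 3669.6(T − 15.57) + 166.21(T − 15.57) = 0
4167.1 T = 154434
T = 154434/4167.1 ≈ 37.06 °C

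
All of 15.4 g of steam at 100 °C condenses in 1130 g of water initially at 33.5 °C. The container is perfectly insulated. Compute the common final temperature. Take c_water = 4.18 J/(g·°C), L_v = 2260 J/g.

Energy balance with sensible and latent terms:
steam→water at 100 °C releases m L_v = 15.4×2260 = 34804; condensate cools 100→T: 15.4×4.18×(T − 100) = 64.37(T − 100); original water: 4723.4(T − 33.5)
4787.8 T = 34804 + 6437.2 + 158234 = 199475
T ≈ 41.66 °C, under the boiling point, so the assumption holds.

T_f ≈ 41.7 °C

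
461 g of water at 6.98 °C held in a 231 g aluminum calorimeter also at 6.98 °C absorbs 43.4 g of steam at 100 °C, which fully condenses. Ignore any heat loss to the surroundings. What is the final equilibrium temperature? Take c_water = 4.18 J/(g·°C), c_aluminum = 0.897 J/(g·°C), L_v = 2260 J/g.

Taking heat into each body as positive, Σ m c ΔT = 0:
steam→water at 100 °C releases m L_v = 43.4·2260 = 98084; condensate cools 100→T: 43.4·4.18·(T − 100) = 181.41(T − 100); water warms: 461·4.18·(T − 6.98) = 1927(T − 6.98); cup: 207.21(T − 6.98)
2315.6 T = 98084 + 18141 + 14897 = 131122
T ≈ 56.63 °C — below 100 °C, confirming all the steam condensed.

T_f ≈ 56.6 °C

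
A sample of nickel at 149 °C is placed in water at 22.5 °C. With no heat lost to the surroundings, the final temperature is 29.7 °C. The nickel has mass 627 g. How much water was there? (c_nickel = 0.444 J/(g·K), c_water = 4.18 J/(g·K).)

m ≈ 1100 g

Taking heat into each body as positive, Σ m c ΔT = 0:
627·0.444·(29.7 − 149) + m·4.18·(29.7 − 22.5) = 0
30.1 m = 33212
m = 33212/30.1 ≈ 1104 g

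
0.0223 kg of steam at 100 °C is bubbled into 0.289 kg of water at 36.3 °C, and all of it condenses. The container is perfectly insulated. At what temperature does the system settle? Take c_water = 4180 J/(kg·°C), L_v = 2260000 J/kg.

Net heat exchanged in the isolated system is zero:
steam→water at 100 °C releases m L_v = 0.0223·2260000 = 50398
  condensed water 100 °C→T: 93.21(T − 100)
  original water: 1208(T − 36.3)
1301.2 T = 50398 + 9321.4 + 43851 = 103571
T ≈ 79.59 °C — below 100 °C, confirming all the steam condensed.

T_f ≈ 79.6 °C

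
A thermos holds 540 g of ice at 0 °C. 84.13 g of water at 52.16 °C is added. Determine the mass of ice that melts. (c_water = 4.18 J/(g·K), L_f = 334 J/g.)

m_melted ≈ 54.9 g

Water can give up m c ΔT = 84.13·4.18·52.16 = 18343 J before reaching 0 °C.
Fully melting the ice requires m_ice L_f = 540·334 = 180360 J.
18343 J < 180360 J, so only part of the ice melts and the system sits at 0 °C.
Mass melted = 18343/334 ≈ 54.92 g.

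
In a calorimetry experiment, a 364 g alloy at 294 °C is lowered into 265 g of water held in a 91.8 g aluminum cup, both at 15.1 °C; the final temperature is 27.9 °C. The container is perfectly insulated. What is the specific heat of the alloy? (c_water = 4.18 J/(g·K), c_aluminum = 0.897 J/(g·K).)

Setting the total heat transfer to zero:
364×c×(27.9 − 294) + 265×4.18×(27.9 − 15.1) + 91.8×0.897×(27.9 − 15.1) = 0
-96860 c = -15233
c = -15233/-96860 ≈ 0.1573 J/(g·K)

c ≈ 0.157 J/(g·K)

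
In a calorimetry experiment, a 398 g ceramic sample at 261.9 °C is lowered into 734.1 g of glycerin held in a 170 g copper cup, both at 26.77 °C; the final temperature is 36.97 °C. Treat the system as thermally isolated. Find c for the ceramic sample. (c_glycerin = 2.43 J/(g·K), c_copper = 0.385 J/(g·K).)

c ≈ 0.211 J/(g·K)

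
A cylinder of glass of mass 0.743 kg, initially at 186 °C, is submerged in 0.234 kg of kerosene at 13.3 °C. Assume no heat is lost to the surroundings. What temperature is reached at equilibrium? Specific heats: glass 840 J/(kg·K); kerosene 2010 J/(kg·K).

Heat gained plus heat lost sum to zero:
0.743*840*(T − 186) + 0.234*2010*(T − 13.3) = 0
624.12(T − 186) + 470.34(T − 13.3) = 0
(624.12 + 470.34) T = 624.12*186 + 470.34*13.3
T = 122342/1094.5 ≈ 111.78 °C

T_f ≈ 111.8 °C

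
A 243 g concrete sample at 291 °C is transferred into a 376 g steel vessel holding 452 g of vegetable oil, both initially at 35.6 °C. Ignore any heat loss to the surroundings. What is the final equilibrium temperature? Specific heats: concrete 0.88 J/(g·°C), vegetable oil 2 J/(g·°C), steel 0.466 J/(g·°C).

Conservation of energy gives ΣQ = 0:
243·0.88·(T − 291) + 452·2·(T − 35.6) + 376·0.466·(T − 35.6) = 0
213.84(T − 291) + 904(T − 35.6) + 175.22(T − 35.6) = 0
(213.84 + 904 + 175.22) T = 213.84·291 + 904·35.6 + 175.22·35.6
T ≈ 77.84 °C

T_f ≈ 77.8 °C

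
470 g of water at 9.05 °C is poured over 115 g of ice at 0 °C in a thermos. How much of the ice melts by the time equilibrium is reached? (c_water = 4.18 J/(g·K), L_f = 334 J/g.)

Water can give up m c ΔT = 470×4.18×9.05 = 17780 J before reaching 0 °C.
Melting all 115 g of ice would need 115×334 = 38410 J.
17780 J < 38410 J, so only part of the ice melts and the system sits at 0 °C.
m_melt = 17780 / L_f = 53.23 g.

m_melted ≈ 53.2 g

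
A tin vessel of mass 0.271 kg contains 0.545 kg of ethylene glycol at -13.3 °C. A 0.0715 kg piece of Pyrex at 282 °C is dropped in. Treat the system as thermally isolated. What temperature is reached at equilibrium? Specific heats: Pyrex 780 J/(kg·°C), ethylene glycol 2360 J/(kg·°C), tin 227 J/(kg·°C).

Heat gained plus heat lost sum to zero:
0.0715·780·(T − 282) + 0.545·2360·(T − (-13.3)) + 0.271·227·(T − (-13.3)) = 0
1403.5 T = -2197.5
T = -2197.5 / 1403.5 = -1.57 °C

T_f ≈ -1.6 °C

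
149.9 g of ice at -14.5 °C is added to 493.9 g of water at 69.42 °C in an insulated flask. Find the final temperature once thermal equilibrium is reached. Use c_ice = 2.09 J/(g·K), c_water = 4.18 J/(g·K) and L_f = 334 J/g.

Energy balance with sensible and latent terms:
ice -14.5→0 °C: 149.9×2.09×14.5 = 4542.7; melt ice: 149.9×334 = 50067; warm the meltwater: 626.58 T; water cools: 493.9×4.18×(T − 69.42) = 2064.5(T − 69.42)
2691.1 T = 143318 − 54609 = 88708
T ≈ 32.96 °C (positive, so assuming full melt was valid).

T_f ≈ 33.0 °C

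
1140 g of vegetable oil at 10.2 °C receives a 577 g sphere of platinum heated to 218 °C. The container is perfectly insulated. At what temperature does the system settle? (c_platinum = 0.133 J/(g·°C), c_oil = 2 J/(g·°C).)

|Q_platinum| = |Q_oil|:
577·0.133·(218 − T) = 1140·2·(T − 10.2)
76.74(218 − T) = 2280(T − 10.2)
2356.7 T = 39986  ⇒  T ≈ 16.97 °C

T_f ≈ 17.0 °C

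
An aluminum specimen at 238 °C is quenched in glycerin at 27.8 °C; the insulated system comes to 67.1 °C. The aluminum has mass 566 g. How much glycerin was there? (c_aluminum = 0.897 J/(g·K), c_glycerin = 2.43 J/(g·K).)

m ≈ 909 g

Energy conservation, ΣQ = 0:
566·0.897·(67.1 − 238) + m·2.43·(67.1 − 27.8) = 0
95.5 m = 86766
m = 86766/95.5 ≈ 908.6 g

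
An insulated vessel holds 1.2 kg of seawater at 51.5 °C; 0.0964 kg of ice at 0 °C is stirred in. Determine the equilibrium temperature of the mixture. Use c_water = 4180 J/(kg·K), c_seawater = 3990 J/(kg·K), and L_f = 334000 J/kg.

T_f ≈ 41.3 °C

Conservation of energy gives ΣQ = 0:
latent heat to melt: 0.0964·334000 = 32198
  warm the meltwater: 402.95 T
  seawater cools: 1.2·3990·(T − 51.5) = 4788(T − 51.5)
5191 T = 246582 − 32198 = 214384
T ≈ 41.30 °C. Since T > 0 °C, the all-ice-melts assumption holds.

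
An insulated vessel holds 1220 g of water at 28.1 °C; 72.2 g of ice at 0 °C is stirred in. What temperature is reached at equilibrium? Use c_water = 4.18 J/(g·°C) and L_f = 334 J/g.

T_f ≈ 22.1 °C

Energy balance with sensible and latent terms:
latent heat to melt: 72.2×334 = 24115; meltwater 0→T: 72.2×4.18×T = 301.8 T; water cools: 1220×4.18×(T − 28.1) = 5099.6(T − 28.1)
5401.4 T = 143299 − 24115 = 119184
T ≈ 22.07 °C (positive, so assuming full melt was valid).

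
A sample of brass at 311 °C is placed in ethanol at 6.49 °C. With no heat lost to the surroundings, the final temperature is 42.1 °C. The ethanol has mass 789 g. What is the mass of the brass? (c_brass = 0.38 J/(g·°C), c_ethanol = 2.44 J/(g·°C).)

Net heat exchanged in the isolated system is zero:
m×0.38×(42.1 − 311) + 789×2.44×(42.1 − 6.49) = 0
-102.18 m = -68555
m = -68555/-102.18 ≈ 670.9 g

m ≈ 671 g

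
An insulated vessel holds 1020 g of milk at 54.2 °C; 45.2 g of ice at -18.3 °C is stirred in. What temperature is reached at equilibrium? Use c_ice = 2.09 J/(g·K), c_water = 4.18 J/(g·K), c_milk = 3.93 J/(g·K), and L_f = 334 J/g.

Conservation of energy gives ΣQ = 0:
ice -18.3→0 °C: 45.2×2.09×18.3 = 1728.8
  latent heat to melt: 45.2×334 = 15097
  meltwater 0→T: 45.2×4.18×T = 188.94 T
  milk cools: 1020×3.93×(T − 54.2) = 4008.6(T − 54.2)
4197.5 T = 217266 − 16826 = 200441
T ≈ 47.75 °C. Since T > 0 °C, the all-ice-melts assumption holds.

T_f ≈ 47.8 °C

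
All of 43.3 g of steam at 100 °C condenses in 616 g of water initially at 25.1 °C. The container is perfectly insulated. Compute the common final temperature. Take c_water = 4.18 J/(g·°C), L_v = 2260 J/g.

T_f ≈ 65.5 °C

Conservation of energy gives ΣQ = 0:
latent heat released on condensation: 43.3×2260 = 97858; condensate cools 100→T: 43.3×4.18×(T − 100) = 180.99(T − 100); water warms: 616×4.18×(T − 25.1) = 2574.9(T − 25.1)
2755.9 T = 97858 + 18099 + 64629 = 180587
T ≈ 65.53 °C — below 100 °C, confirming all the steam condensed.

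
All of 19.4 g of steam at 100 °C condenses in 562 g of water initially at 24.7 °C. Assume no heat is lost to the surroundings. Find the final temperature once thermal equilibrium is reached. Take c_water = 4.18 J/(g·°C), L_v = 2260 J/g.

T_f ≈ 45.3 °C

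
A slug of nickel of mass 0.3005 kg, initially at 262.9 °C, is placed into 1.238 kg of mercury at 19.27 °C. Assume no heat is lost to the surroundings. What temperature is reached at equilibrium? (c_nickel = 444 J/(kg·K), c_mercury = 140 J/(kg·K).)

Energy conservation, ΣQ = 0:
0.3005×444×(T − 262.9) + 1.238×140×(T − 19.27) = 0
133.42(T − 262.9) + 173.32(T − 19.27) = 0
306.74 T = 38417
T ≈ 125.24 °C

T_f ≈ 125.2 °C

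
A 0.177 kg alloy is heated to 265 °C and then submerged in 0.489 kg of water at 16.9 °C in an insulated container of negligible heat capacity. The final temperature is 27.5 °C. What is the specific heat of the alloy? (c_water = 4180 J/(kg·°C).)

c ≈ 515 J/(kg·°C)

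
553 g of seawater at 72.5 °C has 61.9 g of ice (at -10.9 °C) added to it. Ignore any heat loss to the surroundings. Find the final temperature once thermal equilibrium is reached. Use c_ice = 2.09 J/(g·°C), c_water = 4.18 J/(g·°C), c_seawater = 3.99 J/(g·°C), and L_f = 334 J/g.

Setting the total heat transfer to zero:
warm ice to 0 °C: 61.9·2.09·(0 − (-10.9)) = 1410.1; latent heat to melt: 61.9·334 = 20675; meltwater 0→T: 61.9·4.18·T = 258.74 T; seawater: 2206.5(T − 72.5)
2465.2 T = 159969 − 22085 = 137884
T ≈ 55.93 °C (positive, so assuming full melt was valid).

T_f ≈ 55.9 °C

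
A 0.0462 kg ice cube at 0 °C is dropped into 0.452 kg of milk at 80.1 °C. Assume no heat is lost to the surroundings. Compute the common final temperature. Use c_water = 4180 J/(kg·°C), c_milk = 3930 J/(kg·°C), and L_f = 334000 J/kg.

T_f ≈ 64.4 °C

Taking heat into each body as positive, Σ m c ΔT = 0:
melt ice: 0.0462×334000 = 15431; meltwater 0→T: 0.0462×4180×T = 193.12 T; milk cools: 0.452×3930×(T − 80.1) = 1776.4(T − 80.1)
1969.5 T = 142286 − 15431 = 126856
T ≈ 64.41 °C. Since T > 0 °C, the all-ice-melts assumption holds.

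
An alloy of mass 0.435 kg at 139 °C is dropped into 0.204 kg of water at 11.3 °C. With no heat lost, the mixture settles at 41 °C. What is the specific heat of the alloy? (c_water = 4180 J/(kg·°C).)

c ≈ 594 J/(kg·°C)

Heat lost by the alloy = heat gained by the water:
0.435·c·(139 − 41) = 0.204·4180·(41 − 11.3)
42.63 c = 25326  ⇒  c ≈ 594.1 J/(kg·°C)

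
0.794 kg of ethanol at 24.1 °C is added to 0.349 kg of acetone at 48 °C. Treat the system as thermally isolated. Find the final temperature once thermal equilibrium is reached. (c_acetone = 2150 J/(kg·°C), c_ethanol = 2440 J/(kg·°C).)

T_f ≈ 30.8 °C

Net heat exchanged in the isolated system is zero:
0.349*2150*(T − 48) + 0.794*2440*(T − 24.1) = 0
750.35(T − 48) + 1937.4(T − 24.1) = 0
(750.35 + 1937.4) T = 750.35*48 + 1937.4*24.1
T = 82707 / 2687.7 = 30.8 °C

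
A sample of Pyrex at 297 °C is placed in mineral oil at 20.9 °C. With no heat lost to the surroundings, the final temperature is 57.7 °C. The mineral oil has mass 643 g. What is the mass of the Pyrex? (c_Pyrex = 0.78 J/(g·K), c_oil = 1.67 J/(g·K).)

m ≈ 212 g

Heat lost by the Pyrex = heat gained by the oil:
m·0.78·(297 − 57.7) = 643·1.67·(57.7 − 20.9)
186.65 m = 39516  ⇒  m ≈ 211.7 g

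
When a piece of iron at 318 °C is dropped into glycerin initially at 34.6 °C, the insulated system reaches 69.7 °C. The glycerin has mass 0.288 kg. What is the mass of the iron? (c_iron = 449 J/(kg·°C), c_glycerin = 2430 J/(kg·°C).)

m ≈ 0.22 kg

Heat lost by the iron = heat gained by the glycerin:
m·449·(318 − 69.7) = 0.288·2430·(69.7 − 34.6)
111487 m = 24564  ⇒  m ≈ 0.2203 kg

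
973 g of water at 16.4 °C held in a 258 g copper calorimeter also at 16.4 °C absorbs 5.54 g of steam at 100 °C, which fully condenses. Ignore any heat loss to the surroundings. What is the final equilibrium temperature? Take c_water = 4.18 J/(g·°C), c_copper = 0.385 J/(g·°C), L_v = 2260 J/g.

T_f ≈ 19.9 °C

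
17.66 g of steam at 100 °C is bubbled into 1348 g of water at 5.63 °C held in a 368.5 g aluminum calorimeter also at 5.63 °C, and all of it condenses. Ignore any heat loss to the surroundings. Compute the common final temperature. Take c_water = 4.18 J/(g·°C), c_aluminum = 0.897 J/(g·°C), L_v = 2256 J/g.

T_f ≈ 13.4 °C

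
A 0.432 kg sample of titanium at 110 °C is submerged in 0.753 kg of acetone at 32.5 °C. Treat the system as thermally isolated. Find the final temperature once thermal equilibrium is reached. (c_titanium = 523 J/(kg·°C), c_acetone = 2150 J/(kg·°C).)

T_f ≈ 42.0 °C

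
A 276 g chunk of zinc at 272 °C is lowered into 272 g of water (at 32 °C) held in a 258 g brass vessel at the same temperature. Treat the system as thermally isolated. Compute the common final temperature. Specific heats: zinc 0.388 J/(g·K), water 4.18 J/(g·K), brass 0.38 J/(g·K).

T_f ≈ 51.2 °C

Conservation of energy gives ΣQ = 0:
276·0.388·(T − 272) + 272·4.18·(T − 32) + 258·0.38·(T − 32) = 0
107.09(T − 272) + 1137(T − 32) + 98.04(T − 32) = 0
1342.1 T = 68648
T = 68648 / 1342.1 = 51.2 °C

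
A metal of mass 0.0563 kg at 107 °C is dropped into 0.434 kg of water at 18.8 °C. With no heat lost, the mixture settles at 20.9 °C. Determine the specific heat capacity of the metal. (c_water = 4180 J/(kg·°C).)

c ≈ 786 J/(kg·°C)

Taking heat into each body as positive, Σ m c ΔT = 0:
0.0563·c·(20.9 − 107) + 0.434·4180·(20.9 − 18.8) = 0
-4.847 c = -3809.7
c = -3809.7/-4.847 ≈ 785.9 J/(kg·°C)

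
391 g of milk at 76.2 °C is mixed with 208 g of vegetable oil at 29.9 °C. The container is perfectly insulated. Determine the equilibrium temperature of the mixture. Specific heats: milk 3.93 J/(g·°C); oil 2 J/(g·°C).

T_f ≈ 66.3 °C

|Q_milk| = |Q_oil|:
391*3.93*(76.2 − T) = 208*2*(T − 29.9)
1536.6(76.2 − T) = 416(T − 29.9)
1952.6 T = 129530  ⇒  T ≈ 66.34 °C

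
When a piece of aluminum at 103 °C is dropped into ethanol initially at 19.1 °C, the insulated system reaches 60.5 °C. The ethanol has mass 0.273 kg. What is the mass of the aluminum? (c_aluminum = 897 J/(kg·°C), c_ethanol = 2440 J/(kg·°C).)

m ≈ 0.723 kg

Heat lost by the aluminum = heat gained by the ethanol:
m×897×(103 − 60.5) = 0.273×2440×(60.5 − 19.1)
38122 m = 27577  ⇒  m ≈ 0.7234 kg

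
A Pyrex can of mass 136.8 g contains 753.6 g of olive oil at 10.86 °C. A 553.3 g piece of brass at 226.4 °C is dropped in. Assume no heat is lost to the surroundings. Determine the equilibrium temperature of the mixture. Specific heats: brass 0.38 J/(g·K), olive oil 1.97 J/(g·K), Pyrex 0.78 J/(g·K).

T_f ≈ 36.0 °C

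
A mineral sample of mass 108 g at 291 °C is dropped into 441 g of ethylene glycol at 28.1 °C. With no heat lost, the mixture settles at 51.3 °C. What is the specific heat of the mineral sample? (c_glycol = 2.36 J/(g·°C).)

c ≈ 0.933 J/(g·°C)

Setting the total heat transfer to zero:
108×c×(51.3 − 291) + 441×2.36×(51.3 − 28.1) = 0
-25888 c = -24146
c = -24146/-25888 ≈ 0.9327 J/(g·°C)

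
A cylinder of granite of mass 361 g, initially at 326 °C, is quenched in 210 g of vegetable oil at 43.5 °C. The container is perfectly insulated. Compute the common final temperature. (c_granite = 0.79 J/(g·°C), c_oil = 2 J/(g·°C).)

Heat lost by the granite equals heat gained by the oil:
361*0.79*(326 − T) = 210*2*(T − 43.5)
285.19(326 − T) = 420(T − 43.5)
705.19 T = 111242  ⇒  T ≈ 157.75 °C

T_f ≈ 157.7 °C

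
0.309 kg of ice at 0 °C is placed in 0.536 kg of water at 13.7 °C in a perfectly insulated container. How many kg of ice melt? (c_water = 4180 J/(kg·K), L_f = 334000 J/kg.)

m_melted ≈ 0.0919 kg

Heat available from the water dropping to 0 °C: 0.536×4180×13.7 = 30695 J.
Fully melting the ice requires m_ice L_f = 0.309×334000 = 103206 J.
Since 30695 < 103206 J, not all the ice melts; equilibrium is at 0 °C.
m_melt = 30695 / L_f = 0.0919 kg.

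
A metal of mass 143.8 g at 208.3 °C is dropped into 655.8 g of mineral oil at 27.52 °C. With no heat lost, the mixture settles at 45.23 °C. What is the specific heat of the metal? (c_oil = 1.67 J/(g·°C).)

c ≈ 0.827 J/(g·°C)

Net heat exchanged in the isolated system is zero:
143.8×c×(45.23 − 208.3) + 655.8×1.67×(45.23 − 27.52) = 0
-23449 c = -19396
c = -19396/-23449 ≈ 0.8271 J/(g·°C)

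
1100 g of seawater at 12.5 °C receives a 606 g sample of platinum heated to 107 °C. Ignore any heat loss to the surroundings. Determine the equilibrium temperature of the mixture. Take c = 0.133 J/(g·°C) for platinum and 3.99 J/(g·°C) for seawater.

Net heat exchanged in the isolated system is zero:
606*0.133*(T − 107) + 1100*3.99*(T − 12.5) = 0
80.6(T − 107) + 4389(T − 12.5) = 0
(80.6 + 4389) T = 80.6*107 + 4389*12.5
T = 63486 / 4469.6 = 14.2 °C

T_f ≈ 14.2 °C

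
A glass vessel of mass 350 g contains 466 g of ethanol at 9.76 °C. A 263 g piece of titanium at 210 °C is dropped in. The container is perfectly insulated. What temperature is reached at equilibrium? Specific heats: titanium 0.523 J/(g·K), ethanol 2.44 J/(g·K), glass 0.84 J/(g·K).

Let T be the final temperature. ΣQ_i = 0:
263*0.523*(T − 210) + 466*2.44*(T − 9.76) + 350*0.84*(T − 9.76) = 0
137.55(T − 210) + 1137(T − 9.76) + 294(T − 9.76) = 0
(137.55 + 1137 + 294) T = 137.55*210 + 1137*9.76 + 294*9.76
T ≈ 27.32 °C

T_f ≈ 27.3 °C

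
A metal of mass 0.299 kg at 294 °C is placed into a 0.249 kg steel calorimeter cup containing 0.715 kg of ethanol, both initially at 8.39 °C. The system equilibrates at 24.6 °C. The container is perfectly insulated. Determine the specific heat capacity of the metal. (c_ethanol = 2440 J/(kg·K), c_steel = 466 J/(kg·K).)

c ≈ 374 J/(kg·K)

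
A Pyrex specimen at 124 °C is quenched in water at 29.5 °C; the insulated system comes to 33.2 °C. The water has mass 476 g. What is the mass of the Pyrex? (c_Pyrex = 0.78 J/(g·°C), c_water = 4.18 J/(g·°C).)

Energy conservation, ΣQ = 0:
m×0.78×(33.2 − 124) + 476×4.18×(33.2 − 29.5) = 0
-70.82 m = -7361.8
m = -7361.8/-70.82 ≈ 103.9 g

m ≈ 104 g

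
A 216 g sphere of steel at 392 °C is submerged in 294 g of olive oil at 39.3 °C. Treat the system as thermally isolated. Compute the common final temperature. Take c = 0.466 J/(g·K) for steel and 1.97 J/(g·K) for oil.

Heat lost by the steel equals heat gained by the oil:
216*0.466*(392 − T) = 294*1.97*(T − 39.3)
100.66(392 − T) = 579.18(T − 39.3)
679.84 T = 62219  ⇒  T ≈ 91.52 °C

T_f ≈ 91.5 °C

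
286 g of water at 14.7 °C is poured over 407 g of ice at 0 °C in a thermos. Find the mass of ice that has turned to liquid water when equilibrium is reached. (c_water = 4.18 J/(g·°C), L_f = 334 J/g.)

m_melted ≈ 52.6 g

Cooling the water to 0 °C releases 286×4.18×14.7 = 17574 J.
Melting all 407 g of ice would need 407×334 = 135938 J.
17574 J < 135938 J, so only part of the ice melts and the system sits at 0 °C.
m_melted×334 = 17574  ⇒  m_melted ≈ 52.62 g.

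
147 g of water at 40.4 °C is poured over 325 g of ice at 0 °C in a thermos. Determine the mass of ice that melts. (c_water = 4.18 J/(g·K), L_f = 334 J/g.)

m_melted ≈ 74.3 g

Water can give up m c ΔT = 147·4.18·40.4 = 24824 J before reaching 0 °C.
Melting all 325 g of ice would need 325·334 = 108550 J.
24824 J < 108550 J, so only part of the ice melts and the system sits at 0 °C.
Mass melted = 24824/334 ≈ 74.32 g.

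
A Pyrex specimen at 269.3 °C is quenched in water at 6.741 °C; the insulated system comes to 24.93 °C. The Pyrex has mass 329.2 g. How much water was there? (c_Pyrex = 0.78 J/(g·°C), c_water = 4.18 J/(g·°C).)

|Q_Pyrex| = |Q_water|:
329.2×0.78×(269.3 − 24.93) = m×4.18×(24.93 − 6.741)
76.03 m = 62748  ⇒  m ≈ 825.3 g

m ≈ 825 g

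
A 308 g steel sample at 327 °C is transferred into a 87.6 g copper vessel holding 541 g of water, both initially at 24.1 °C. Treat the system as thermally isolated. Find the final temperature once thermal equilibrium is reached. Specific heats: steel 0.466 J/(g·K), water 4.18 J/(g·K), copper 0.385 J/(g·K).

T_f ≈ 41.9 °C

Taking heat into each body as positive, Σ m c ΔT = 0:
308·0.466·(T − 327) + 541·4.18·(T − 24.1) + 87.6·0.385·(T − 24.1) = 0
2438.6 T = 102246
T = 102246 / 2438.6 = 41.9 °C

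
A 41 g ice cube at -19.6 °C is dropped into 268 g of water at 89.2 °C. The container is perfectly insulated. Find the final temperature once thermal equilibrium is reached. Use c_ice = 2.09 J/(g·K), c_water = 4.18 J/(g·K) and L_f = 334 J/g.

Energy conservation, ΣQ = 0:
ice -19.6→0 °C: 41·2.09·19.6 = 1679.5
  fusion: m_ice L_f = 41·334 = 13694
  meltwater 0→T: 41·4.18·T = 171.38 T
  water cools: 268·4.18·(T − 89.2) = 1120.2(T − 89.2)
1291.6 T = 99925 − 15374 = 84552
T ≈ 65.46 °C. Since T > 0 °C, the all-ice-melts assumption holds.

T_f ≈ 65.5 °C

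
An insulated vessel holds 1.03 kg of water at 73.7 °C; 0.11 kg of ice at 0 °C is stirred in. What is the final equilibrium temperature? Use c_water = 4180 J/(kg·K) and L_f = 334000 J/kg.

T_f ≈ 58.9 °C

Heat gained plus heat lost sum to zero:
fusion: m_ice L_f = 0.11·334000 = 36740
  warm the meltwater: 459.8 T
  water cools: 1.03·4180·(T − 73.7) = 4305.4(T − 73.7)
4765.2 T = 317308 − 36740 = 280568
T ≈ 58.88 °C (positive, so assuming full melt was valid).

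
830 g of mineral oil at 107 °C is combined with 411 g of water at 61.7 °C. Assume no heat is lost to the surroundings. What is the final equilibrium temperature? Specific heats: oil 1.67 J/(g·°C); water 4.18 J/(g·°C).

T_f ≈ 81.9 °C

With ΣQ=0 the equilibrium temperature is the m·c-weighted mean:
T_f = (1386.1·107 + 1718·61.7) / (1386.1 + 1718)
    = 254312 / 3104.1 ≈ 81.93 °C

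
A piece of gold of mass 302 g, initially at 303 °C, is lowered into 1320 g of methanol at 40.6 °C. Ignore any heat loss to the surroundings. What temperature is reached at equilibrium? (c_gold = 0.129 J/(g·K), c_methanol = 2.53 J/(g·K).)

T_f ≈ 43.6 °C

Heat gained plus heat lost sum to zero:
302*0.129*(T − 303) + 1320*2.53*(T − 40.6) = 0
3378.6 T = 147392
T ≈ 43.63 °C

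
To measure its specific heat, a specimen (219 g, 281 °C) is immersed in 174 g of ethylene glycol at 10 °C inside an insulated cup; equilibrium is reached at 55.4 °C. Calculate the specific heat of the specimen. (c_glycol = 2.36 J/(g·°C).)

c ≈ 0.377 J/(g·°C)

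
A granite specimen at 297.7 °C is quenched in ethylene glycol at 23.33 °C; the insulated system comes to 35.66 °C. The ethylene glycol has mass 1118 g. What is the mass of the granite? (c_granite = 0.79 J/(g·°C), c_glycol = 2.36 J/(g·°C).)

Net heat exchanged in the isolated system is zero:
m×0.79×(35.66 − 297.7) + 1118×2.36×(35.66 − 23.33) = 0
-207.01 m = -32532
m = -32532/-207.01 ≈ 157.2 g

m ≈ 157 g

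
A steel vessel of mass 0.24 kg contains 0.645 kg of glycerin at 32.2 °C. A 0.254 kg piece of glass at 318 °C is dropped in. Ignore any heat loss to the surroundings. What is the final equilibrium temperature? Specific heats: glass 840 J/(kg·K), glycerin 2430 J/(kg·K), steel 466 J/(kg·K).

Heat gained plus heat lost sum to zero:
0.254·840·(T − 318) + 0.645·2430·(T − 32.2) + 0.24·466·(T − 32.2) = 0
1892.6 T = 121918
T = 121918 / 1892.6 = 64.4 °C

T_f ≈ 64.4 °C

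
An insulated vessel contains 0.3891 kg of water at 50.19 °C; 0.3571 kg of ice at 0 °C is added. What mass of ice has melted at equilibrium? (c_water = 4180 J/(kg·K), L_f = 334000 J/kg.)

m_melted ≈ 0.244 kg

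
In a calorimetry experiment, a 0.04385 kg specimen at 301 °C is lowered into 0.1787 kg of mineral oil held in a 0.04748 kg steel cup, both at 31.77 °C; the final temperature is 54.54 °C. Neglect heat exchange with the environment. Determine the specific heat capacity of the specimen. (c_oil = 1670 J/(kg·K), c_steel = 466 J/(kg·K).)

c ≈ 675 J/(kg·K)

Heat gained plus heat lost sum to zero:
0.04385·c·(54.54 − 301) + 0.1787·1670·(54.54 − 31.77) + 0.04748·466·(54.54 − 31.77) = 0
-10.81 c = -7299
c = -7299/-10.81 ≈ 675.4 J/(kg·K)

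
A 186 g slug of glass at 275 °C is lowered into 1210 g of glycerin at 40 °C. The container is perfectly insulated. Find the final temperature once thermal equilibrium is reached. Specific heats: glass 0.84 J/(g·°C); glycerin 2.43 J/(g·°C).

Heat gained plus heat lost sum to zero:
186×0.84×(T − 275) + 1210×2.43×(T − 40) = 0
156.24(T − 275) + 2940.3(T − 40) = 0
3096.5 T = 160578
T ≈ 51.86 °C

T_f ≈ 51.9 °C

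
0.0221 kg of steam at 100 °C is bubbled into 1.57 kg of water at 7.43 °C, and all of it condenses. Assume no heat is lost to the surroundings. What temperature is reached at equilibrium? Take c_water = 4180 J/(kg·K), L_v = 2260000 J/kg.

T_f ≈ 16.2 °C

Sum of m c ΔT and latent-heat terms is zero:
latent heat released on condensation: 0.0221×2260000 = 49946
  condensed water 100 °C→T: 92.38(T − 100)
  original water: 6562.6(T − 7.43)
6655 T = 49946 + 9237.8 + 48760 = 107944
T ≈ 16.22 °C, under the boiling point, so the assumption holds.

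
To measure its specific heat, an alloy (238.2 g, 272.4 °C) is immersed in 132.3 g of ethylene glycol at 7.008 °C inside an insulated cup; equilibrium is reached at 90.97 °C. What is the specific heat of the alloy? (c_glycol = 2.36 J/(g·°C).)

Energy conservation, ΣQ = 0:
238.2×c×(90.97 − 272.4) + 132.3×2.36×(90.97 − 7.008) = 0
-43217 c = -26215
c = -26215/-43217 ≈ 0.6066 J/(g·°C)

c ≈ 0.607 J/(g·°C)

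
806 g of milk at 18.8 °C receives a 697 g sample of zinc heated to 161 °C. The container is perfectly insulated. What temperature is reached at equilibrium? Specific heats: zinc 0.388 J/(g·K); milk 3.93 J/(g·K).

T_f ≈ 30.0 °C

|Q_zinc| = |Q_milk|:
697*0.388*(161 − T) = 806*3.93*(T − 18.8)
270.44(161 − T) = 3167.6(T − 18.8)
3438 T = 103091  ⇒  T ≈ 29.99 °C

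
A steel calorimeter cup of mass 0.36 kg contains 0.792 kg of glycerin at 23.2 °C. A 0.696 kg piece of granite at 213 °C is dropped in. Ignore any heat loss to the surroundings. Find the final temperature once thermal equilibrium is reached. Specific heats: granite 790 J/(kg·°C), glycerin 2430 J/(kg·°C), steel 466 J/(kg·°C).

Setting the total heat transfer to zero:
0.696×790×(T − 213) + 0.792×2430×(T − 23.2) + 0.36×466×(T − 23.2) = 0
549.84(T − 213) + 1924.6(T − 23.2) + 167.76(T − 23.2) = 0
2642.2 T = 165658
T = 165658/2642.2 ≈ 62.70 °C

T_f ≈ 62.7 °C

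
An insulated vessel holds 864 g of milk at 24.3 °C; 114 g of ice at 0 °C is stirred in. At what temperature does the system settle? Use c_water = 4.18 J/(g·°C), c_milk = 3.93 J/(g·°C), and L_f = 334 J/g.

Conservation of energy gives ΣQ = 0:
fusion: m_ice L_f = 114·334 = 38076; warm the meltwater: 476.52 T; milk: 3395.5(T − 24.3)
3872 T = 82511 − 38076 = 44435
T ≈ 11.48 °C (positive, so assuming full melt was valid).

T_f ≈ 11.5 °C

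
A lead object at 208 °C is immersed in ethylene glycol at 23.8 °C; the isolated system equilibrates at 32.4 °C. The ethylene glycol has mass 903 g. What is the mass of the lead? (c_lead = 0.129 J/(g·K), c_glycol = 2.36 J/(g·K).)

Setting the total heat transfer to zero:
m·0.129·(32.4 − 208) + 903·2.36·(32.4 − 23.8) = 0
-22.65 m = -18327
m = -18327/-22.65 ≈ 809.1 g

m ≈ 809 g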